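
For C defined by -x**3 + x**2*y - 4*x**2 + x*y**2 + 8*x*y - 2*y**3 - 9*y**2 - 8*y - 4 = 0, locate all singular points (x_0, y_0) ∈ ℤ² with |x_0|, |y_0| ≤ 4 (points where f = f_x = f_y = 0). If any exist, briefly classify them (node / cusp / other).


Singular points: {(-2, -2)}; classification: cusp.

Compute partial derivatives:
  f_x = -3*x**2 + 2*x*y - 8*x + y**2 + 8*y.
  f_y = x**2 + 2*x*y + 8*x - 6*y**2 - 18*y - 8.
Scan x_0 ∈ {−4, ..., 4}. For each x_0, f_y(x_0, y) is a polynomial in y; find its integer roots y ∈ {−4, ..., 4}, then test f_x and f at those candidates.
  x = -4: f_y(-4, y) = -6*y**2 - 26*y - 24; vanishes at y ∈ {-3}. (-4, -3): f_x = -7 ≠ 0.
  x = -3: f_y(-3, y) = -6*y**2 - 24*y - 23; no integer root y with |y| ≤ 4.
  x = -2: f_y(-2, y) = -6*y**2 - 22*y - 20; vanishes at y ∈ {-2}. (-2, -2): f_x = 0, f = 0 — SINGULAR.
  x = -1: f_y(-1, y) = -6*y**2 - 20*y - 15; no integer root y with |y| ≤ 4.
  x = 0: f_y(0, y) = -6*y**2 - 18*y - 8; no integer root y with |y| ≤ 4.
  x = 1: f_y(1, y) = -6*y**2 - 16*y + 1; no integer root y with |y| ≤ 4.
  x = 2: f_y(2, y) = -6*y**2 - 14*y + 12; vanishes at y ∈ {-3}. (2, -3): f_x = -55 ≠ 0.
  x = 3: f_y(3, y) = -6*y**2 - 12*y + 25; no integer root y with |y| ≤ 4.
  x = 4: f_y(4, y) = -6*y**2 - 10*y + 40; no integer root y with |y| ≤ 4.
Only singular point on the grid: (-2, -2).
Classify: substitute x = -2 + u, y = -2 + v and expand: f = -u**3 + u**2*v + u*v**2 - 2*v**3 + v**2.
No constant or linear terms (consistent with a singular point). Quadratic part: v**2. Cubic part: -u**3 + u**2*v + u*v**2 - 2*v**3.
The quadratic part v**2 is a perfect square, so there is a single (double) tangent line v = 0, i.e. y = -2. Restricting the cubic part to that line (v = 0) leaves -u**3 ≠ 0, so f is not divisible by v and the branch is v² ≈ u**3 to lowest order — this is a cusp.
Classification: cusp.


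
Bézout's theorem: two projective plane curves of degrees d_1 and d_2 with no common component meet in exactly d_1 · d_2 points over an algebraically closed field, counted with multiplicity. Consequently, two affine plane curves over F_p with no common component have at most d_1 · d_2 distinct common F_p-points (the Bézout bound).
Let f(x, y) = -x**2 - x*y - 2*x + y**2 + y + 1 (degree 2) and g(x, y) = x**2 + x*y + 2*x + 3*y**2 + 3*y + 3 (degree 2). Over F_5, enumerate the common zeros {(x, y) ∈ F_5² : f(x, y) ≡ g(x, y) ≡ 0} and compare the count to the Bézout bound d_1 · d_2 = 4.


Common zeros: ∅; count = 0; Bézout bound = 4.

deg(f) = 2, deg(g) = 2, so Bézout bound = 4.
Scan x ∈ F_5. For each x, list the y ∈ F_5 with f(x, y) ≡ 0 and those with g(x, y) ≡ 0 (mod 5); the common zeros in that column are the intersection.
  x = 0: f ≡ 0 at y ∈ ∅; g ≡ 0 at y ∈ ∅; common: ∅.
  x = 1: f ≡ 0 at y ∈ ∅; g ≡ 0 at y ∈ {3, 4}; common: ∅.
  x = 2: f ≡ 0 at y ∈ {2, 4}; g ≡ 0 at y ∈ ∅; common: ∅.
  x = 3: f ≡ 0 at y ∈ {1}; g ≡ 0 at y ∈ {4}; common: ∅.
  x = 4: f ≡ 0 at y ∈ {1, 2}; g ≡ 0 at y ∈ {3}; common: ∅.
Collecting: common zeros = ∅, so the count is 0.
Comparison with the Bézout bound: 0 ≤ 4 = deg(f)·deg(g), as expected for curves with no common component (the affine F_5-count falls short of the bound because intersections may lie at infinity, over extension fields, or carry multiplicity).


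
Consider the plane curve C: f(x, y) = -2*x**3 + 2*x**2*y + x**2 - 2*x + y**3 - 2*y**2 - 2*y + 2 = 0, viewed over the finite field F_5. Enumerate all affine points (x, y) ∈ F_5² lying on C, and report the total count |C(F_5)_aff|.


Affine F_5-points: {(0, 3)}; count = 1.

For each of the 25 pairs (x, y) ∈ F_5², evaluate f(x, y) mod 5. Record the zeros.
  x = 0: [0↦2, 1↦4, 2↦3, 3↦0, 4↦1]  zeros at y ∈ {3}
  x = 1: [0↦4, 1↦3, 2↦4, 3↦3, 4↦1]  zeros at y ∈ ∅
  x = 2: [0↦1, 1↦1, 2↦3, 3↦3, 4↦2]  zeros at y ∈ ∅
  x = 3: [0↦1, 1↦1, 2↦3, 3↦3, 4↦2]  zeros at y ∈ ∅
  x = 4: [0↦2, 1↦1, 2↦2, 3↦1, 4↦4]  zeros at y ∈ ∅
Collecting zeros: affine points = {(0, 3)}.
Total count |C(F_5)_aff| = 1.


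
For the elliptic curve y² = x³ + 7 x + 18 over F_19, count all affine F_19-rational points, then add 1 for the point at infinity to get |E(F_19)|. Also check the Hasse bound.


Affine points = {(1, 8), (1, 11), (3, 3), (3, 16), (5, 8), (5, 11), (7, 7), (7, 12), (8, 4), (8, 15), (10, 9), (10, 10), (11, 1), (11, 18), (12, 5), (12, 14), (13, 8), (13, 11)}; affine count = 18; |E(F_19)| = 19.

Discriminant check: Δ ∝ 4a³ + 27b² = 4·7³ + 27·18² = 4·343 + 27·324 ≡ 12 (mod 19). Nonzero ⇒ E is nonsingular.
For each x ∈ F_19, compute rhs = x³ + 7·x + 18 mod 19, then count y ∈ F_19 with y² ≡ rhs.
  x = 0: rhs = 18, matching y values: none (0 points).
  x = 1: rhs = 7, matching y values: 8, 11 (2 points).
  x = 2: rhs = 2, matching y values: none (0 points).
  x = 3: rhs = 9, matching y values: 3, 16 (2 points).
  x = 4: rhs = 15, matching y values: none (0 points).
  x = 5: rhs = 7, matching y values: 8, 11 (2 points).
  x = 6: rhs = 10, matching y values: none (0 points).
  x = 7: rhs = 11, matching y values: 7, 12 (2 points).
  x = 8: rhs = 16, matching y values: 4, 15 (2 points).
  x = 9: rhs = 12, matching y values: none (0 points).
  x = 10: rhs = 5, matching y values: 9, 10 (2 points).
  x = 11: rhs = 1, matching y values: 1, 18 (2 points).
  x = 12: rhs = 6, matching y values: 5, 14 (2 points).
  x = 13: rhs = 7, matching y values: 8, 11 (2 points).
  x = 14: rhs = 10, matching y values: none (0 points).
  x = 15: rhs = 2, matching y values: none (0 points).
  x = 16: rhs = 8, matching y values: none (0 points).
  x = 17: rhs = 15, matching y values: none (0 points).
  x = 18: rhs = 10, matching y values: none (0 points).
Total affine count: 18.
Full point count |E(F_19)| = 18 + 1 = 19.
Hasse bound: |19 − (19+1)| = |-1| = 1 ≤ 2√19 ≈ 8.7178 ✓.


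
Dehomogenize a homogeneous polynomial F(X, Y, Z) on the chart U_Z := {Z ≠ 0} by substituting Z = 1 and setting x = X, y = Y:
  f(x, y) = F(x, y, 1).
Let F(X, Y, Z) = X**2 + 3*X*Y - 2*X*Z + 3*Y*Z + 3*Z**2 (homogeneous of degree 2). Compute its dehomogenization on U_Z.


f(x, y) = x**2 + 3*x*y - 2*x + 3*y + 3

On U_Z we set Z = 1. Each monomial c·X^i·Y^j·Z^k in F becomes c·x^i·y^j·1^k = c·x^i·y^j.
Substituting Z = 1: F(X, Y, 1) = x**2 + 3*x*y - 2*x + 3*y + 3.
Note: deg(f) ≤ deg(F) = 2; strict inequality happens when F is divisible by Z (lost terms).


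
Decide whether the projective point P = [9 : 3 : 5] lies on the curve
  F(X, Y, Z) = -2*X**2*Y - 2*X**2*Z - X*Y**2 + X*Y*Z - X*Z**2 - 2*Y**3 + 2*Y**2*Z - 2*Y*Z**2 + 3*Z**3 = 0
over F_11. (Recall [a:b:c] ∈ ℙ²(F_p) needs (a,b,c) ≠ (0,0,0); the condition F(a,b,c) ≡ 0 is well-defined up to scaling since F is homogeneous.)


F(9,3,5) ≡ 4 (mod 11); P is NOT on the curve.

Evaluate F(9, 3, 5) term-by-term (mod 11).
  -2*X**2*Y ↦ -2·81·3·1 = -486
  -2*X**2*Z ↦ -2·81·1·5 = -810
  -X*Y**2 ↦ -1·9·9·1 = -81
  X*Y*Z ↦ 1·9·3·5 = 135
  -X*Z**2 ↦ -1·9·1·25 = -225
  -2*Y**3 ↦ -2·1·27·1 = -54
  2*Y**2*Z ↦ 2·1·9·5 = 90
  -2*Y*Z**2 ↦ -2·1·3·25 = -150
  3*Z**3 ↦ 3·1·1·125 = 375
Sum: F(9, 3, 5) = (-486) + (-810) + (-81) + (135) + (-225) + (-54) + (90) + (-150) + (375) = -1206.
Reducing mod 11: -1206 ≡ 4 (mod 11).
Since F(a, b, c) ≡ 4 ≠ 0 (mod 11), P does NOT lie on the curve.


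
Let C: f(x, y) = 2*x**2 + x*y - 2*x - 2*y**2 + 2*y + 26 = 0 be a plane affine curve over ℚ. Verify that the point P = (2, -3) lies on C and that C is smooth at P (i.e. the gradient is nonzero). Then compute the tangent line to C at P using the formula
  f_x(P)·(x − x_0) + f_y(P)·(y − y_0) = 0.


Tangent line at P: 3*x + 16*y + 42 = 0.

Step 1: f(2, -3) = 0, so P lies on C.
Step 2: partial derivatives
  f_x(x, y) = 4*x + y - 2, f_y(x, y) = x - 4*y + 2.
  f_x(P) = 3, f_y(P) = 16 (gradient nonzero, so P is smooth).
Step 3: tangent line at P: 3·(x − 2) + 16·(y − -3) = 0.
Expanding: 3*x + 16*y + 42 = 0.


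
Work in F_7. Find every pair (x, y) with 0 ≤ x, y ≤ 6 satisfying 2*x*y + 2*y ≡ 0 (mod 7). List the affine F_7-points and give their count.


Affine F_7-points: {(0, 0), (1, 0), (2, 0), (3, 0), (4, 0), (5, 0), (6, 0), (6, 1), (6, 2), (6, 3), (6, 4), (6, 5), (6, 6)}; count = 13.

For each of the 49 pairs (x, y) ∈ F_7², evaluate f(x, y) mod 7. Record the zeros.
  x = 0: [0↦0, 1↦2, 2↦4, 3↦6, 4↦1, 5↦3, 6↦5]  zeros at y ∈ {0}
  x = 1: [0↦0, 1↦4, 2↦1, 3↦5, 4↦2, 5↦6, 6↦3]  zeros at y ∈ {0}
  x = 2: [0↦0, 1↦6, 2↦5, 3↦4, 4↦3, 5↦2, 6↦1]  zeros at y ∈ {0}
  x = 3: [0↦0, 1↦1, 2↦2, 3↦3, 4↦4, 5↦5, 6↦6]  zeros at y ∈ {0}
  x = 4: [0↦0, 1↦3, 2↦6, 3↦2, 4↦5, 5↦1, 6↦4]  zeros at y ∈ {0}
  x = 5: [0↦0, 1↦5, 2↦3, 3↦1, 4↦6, 5↦4, 6↦2]  zeros at y ∈ {0}
  x = 6: [0↦0, 1↦0, 2↦0, 3↦0, 4↦0, 5↦0, 6↦0]  zeros at y ∈ {0, 1, 2, 3, 4, 5, 6}
Collecting zeros: affine points = {(0, 0), (1, 0), (2, 0), (3, 0), (4, 0), (5, 0), (6, 0), (6, 1), (6, 2), (6, 3), (6, 4), (6, 5), (6, 6)}.
Total count |C(F_7)_aff| = 13.


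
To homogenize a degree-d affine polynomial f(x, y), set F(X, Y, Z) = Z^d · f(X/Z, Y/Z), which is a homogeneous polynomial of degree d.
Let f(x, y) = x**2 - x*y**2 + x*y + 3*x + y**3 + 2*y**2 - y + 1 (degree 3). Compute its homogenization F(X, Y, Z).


F(X, Y, Z) = X**2*Z - X*Y**2 + X*Y*Z + 3*X*Z**2 + Y**3 + 2*Y**2*Z - Y*Z**2 + Z**3

deg(f) = 3.
Substitute x = X/Z, y = Y/Z into f, then multiply by Z^3.
  monomial 1·x^2·y^0 ↦ 1·X^2·Y^0·Z^1.
  monomial -1·x^1·y^2 ↦ -1·X^1·Y^2·Z^0.
  monomial 1·x^1·y^1 ↦ 1·X^1·Y^1·Z^1.
  monomial 3·x^1·y^0 ↦ 3·X^1·Y^0·Z^2.
  monomial 1·x^0·y^3 ↦ 1·X^0·Y^3·Z^0.
  monomial 2·x^0·y^2 ↦ 2·X^0·Y^2·Z^1.
  monomial -1·x^0·y^1 ↦ -1·X^0·Y^1·Z^2.
  monomial 1·x^0·y^0 ↦ 1·X^0·Y^0·Z^3.
Collecting: F(X, Y, Z) = X**2*Z - X*Y**2 + X*Y*Z + 3*X*Z**2 + Y**3 + 2*Y**2*Z - Y*Z**2 + Z**3.


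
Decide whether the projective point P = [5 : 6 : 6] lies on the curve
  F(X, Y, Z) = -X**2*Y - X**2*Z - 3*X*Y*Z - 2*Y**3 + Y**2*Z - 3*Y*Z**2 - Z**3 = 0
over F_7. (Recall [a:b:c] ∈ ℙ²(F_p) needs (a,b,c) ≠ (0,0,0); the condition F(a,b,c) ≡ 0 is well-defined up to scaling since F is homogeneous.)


F(5,6,6) ≡ 5 (mod 7); P is NOT on the curve.

Evaluate F(5, 6, 6) term-by-term (mod 7).
  -X**2*Y ↦ -1·25·6·1 = -150
  -X**2*Z ↦ -1·25·1·6 = -150
  -3*X*Y*Z ↦ -3·5·6·6 = -540
  -2*Y**3 ↦ -2·1·216·1 = -432
  Y**2*Z ↦ 1·1·36·6 = 216
  -3*Y*Z**2 ↦ -3·1·6·36 = -648
  -Z**3 ↦ -1·1·1·216 = -216
Sum: F(5, 6, 6) = (-150) + (-150) + (-540) + (-432) + (216) + (-648) + (-216) = -1920.
Reducing mod 7: -1920 ≡ 5 (mod 7).
Since F(a, b, c) ≡ 5 ≠ 0 (mod 7), P does NOT lie on the curve.


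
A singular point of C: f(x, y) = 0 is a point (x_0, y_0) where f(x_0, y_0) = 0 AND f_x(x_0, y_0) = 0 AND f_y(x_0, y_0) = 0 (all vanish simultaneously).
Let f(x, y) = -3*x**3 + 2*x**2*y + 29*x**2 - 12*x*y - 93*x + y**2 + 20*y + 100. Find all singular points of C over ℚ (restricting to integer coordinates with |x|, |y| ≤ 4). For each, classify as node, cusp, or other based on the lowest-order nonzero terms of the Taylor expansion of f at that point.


Singular points: {(3, -1)}; classification: cusp.

Compute partial derivatives:
  f_x = -9*x**2 + 4*x*y + 58*x - 12*y - 93.
  f_y = 2*x**2 - 12*x + 2*y + 20.
Scan x_0 ∈ {−4, ..., 4}. For each x_0, f_y(x_0, y) is a polynomial in y; find its integer roots y ∈ {−4, ..., 4}, then test f_x and f at those candidates.
  x = -4: f_y(-4, y) = 2*y + 100; no integer root y with |y| ≤ 4.
  x = -3: f_y(-3, y) = 2*y + 74; no integer root y with |y| ≤ 4.
  x = -2: f_y(-2, y) = 2*y + 52; no integer root y with |y| ≤ 4.
  x = -1: f_y(-1, y) = 2*y + 34; no integer root y with |y| ≤ 4.
  x = 0: f_y(0, y) = 2*y + 20; no integer root y with |y| ≤ 4.
  x = 1: f_y(1, y) = 2*y + 10; no integer root y with |y| ≤ 4.
  x = 2: f_y(2, y) = 2*y + 4; vanishes at y ∈ {-2}. (2, -2): f_x = -5 ≠ 0.
  x = 3: f_y(3, y) = 2*y + 2; vanishes at y ∈ {-1}. (3, -1): f_x = 0, f = 0 — SINGULAR.
  x = 4: f_y(4, y) = 2*y + 4; vanishes at y ∈ {-2}. (4, -2): f_x = -13 ≠ 0.
Only singular point on the grid: (3, -1).
Classify: substitute x = 3 + u, y = -1 + v and expand: f = -3*u**3 + 2*u**2*v + v**2.
No constant or linear terms (consistent with a singular point). Quadratic part: v**2. Cubic part: -3*u**3 + 2*u**2*v.
The quadratic part v**2 is a perfect square, so there is a single (double) tangent line v = 0, i.e. y = -1. Restricting the cubic part to that line (v = 0) leaves -3*u**3 ≠ 0, so f is not divisible by v and the branch is v² ≈ 3*u**3 to lowest order — this is a cusp.
Classification: cusp.


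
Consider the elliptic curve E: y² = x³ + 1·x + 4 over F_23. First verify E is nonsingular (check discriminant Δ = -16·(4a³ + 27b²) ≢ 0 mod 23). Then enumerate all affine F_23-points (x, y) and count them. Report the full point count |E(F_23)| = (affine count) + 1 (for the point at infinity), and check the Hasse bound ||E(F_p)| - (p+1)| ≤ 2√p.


Affine points = {(0, 2), (0, 21), (1, 11), (1, 12), (4, 7), (4, 16), (7, 3), (7, 20), (8, 8), (8, 15), (9, 11), (9, 12), (10, 5), (10, 18), (11, 9), (11, 14), (13, 11), (13, 12), (14, 5), (14, 18), (15, 6), (15, 17), (17, 9), (17, 14), (18, 9), (18, 14), (22, 5), (22, 18)}; affine count = 28; |E(F_23)| = 29.

Discriminant check: Δ ∝ 4a³ + 27b² = 4·1³ + 27·4² = 4·1 + 27·16 ≡ 22 (mod 23). Nonzero ⇒ E is nonsingular.
For each x ∈ F_23, compute rhs = x³ + 1·x + 4 mod 23, then count y ∈ F_23 with y² ≡ rhs.
  x = 0: rhs = 4, matching y values: 2, 21 (2 points).
  x = 1: rhs = 6, matching y values: 11, 12 (2 points).
  x = 2: rhs = 14, matching y values: none (0 points).
  x = 3: rhs = 11, matching y values: none (0 points).
  x = 4: rhs = 3, matching y values: 7, 16 (2 points).
  x = 5: rhs = 19, matching y values: none (0 points).
  x = 6: rhs = 19, matching y values: none (0 points).
  x = 7: rhs = 9, matching y values: 3, 20 (2 points).
  x = 8: rhs = 18, matching y values: 8, 15 (2 points).
  x = 9: rhs = 6, matching y values: 11, 12 (2 points).
  x = 10: rhs = 2, matching y values: 5, 18 (2 points).
  x = 11: rhs = 12, matching y values: 9, 14 (2 points).
  x = 12: rhs = 19, matching y values: none (0 points).
  x = 13: rhs = 6, matching y values: 11, 12 (2 points).
  x = 14: rhs = 2, matching y values: 5, 18 (2 points).
  x = 15: rhs = 13, matching y values: 6, 17 (2 points).
  x = 16: rhs = 22, matching y values: none (0 points).
  x = 17: rhs = 12, matching y values: 9, 14 (2 points).
  x = 18: rhs = 12, matching y values: 9, 14 (2 points).
  x = 19: rhs = 5, matching y values: none (0 points).
  x = 20: rhs = 20, matching y values: none (0 points).
  x = 21: rhs = 17, matching y values: none (0 points).
  x = 22: rhs = 2, matching y values: 5, 18 (2 points).
Total affine count: 28.
Full point count |E(F_23)| = 28 + 1 = 29.
Hasse bound: |29 − (23+1)| = |5| = 5 ≤ 2√23 ≈ 9.5917 ✓.


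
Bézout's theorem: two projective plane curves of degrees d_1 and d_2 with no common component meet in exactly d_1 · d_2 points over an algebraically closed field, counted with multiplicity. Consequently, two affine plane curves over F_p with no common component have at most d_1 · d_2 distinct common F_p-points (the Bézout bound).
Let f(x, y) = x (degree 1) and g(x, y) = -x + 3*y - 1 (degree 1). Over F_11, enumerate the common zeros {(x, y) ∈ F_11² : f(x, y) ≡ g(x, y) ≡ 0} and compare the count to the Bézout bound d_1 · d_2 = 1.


Common zeros: {(0, 4)}; count = 1; Bézout bound = 1.

deg(f) = 1, deg(g) = 1, so Bézout bound = 1.
Scan x ∈ F_11. For each x, list the y ∈ F_11 with f(x, y) ≡ 0 and those with g(x, y) ≡ 0 (mod 11); the common zeros in that column are the intersection.
  x = 0: f ≡ 0 at y ∈ {0, 1, 2, 3, 4, 5, 6, 7, 8, 9, 10}; g ≡ 0 at y ∈ {4}; common: {4}.
  x = 1: f ≡ 0 at y ∈ ∅; g ≡ 0 at y ∈ {8}; common: ∅.
  x = 2: f ≡ 0 at y ∈ ∅; g ≡ 0 at y ∈ {1}; common: ∅.
  x = 3: f ≡ 0 at y ∈ ∅; g ≡ 0 at y ∈ {5}; common: ∅.
  x = 4: f ≡ 0 at y ∈ ∅; g ≡ 0 at y ∈ {9}; common: ∅.
  x = 5: f ≡ 0 at y ∈ ∅; g ≡ 0 at y ∈ {2}; common: ∅.
  x = 6: f ≡ 0 at y ∈ ∅; g ≡ 0 at y ∈ {6}; common: ∅.
  x = 7: f ≡ 0 at y ∈ ∅; g ≡ 0 at y ∈ {10}; common: ∅.
  x = 8: f ≡ 0 at y ∈ ∅; g ≡ 0 at y ∈ {3}; common: ∅.
  x = 9: f ≡ 0 at y ∈ ∅; g ≡ 0 at y ∈ {7}; common: ∅.
  x = 10: f ≡ 0 at y ∈ ∅; g ≡ 0 at y ∈ {0}; common: ∅.
Collecting: common zeros = {(0, 4)}, so the count is 1.
Comparison with the Bézout bound: 1 ≤ 1 = deg(f)·deg(g), as expected for curves with no common component (the bound is attained).


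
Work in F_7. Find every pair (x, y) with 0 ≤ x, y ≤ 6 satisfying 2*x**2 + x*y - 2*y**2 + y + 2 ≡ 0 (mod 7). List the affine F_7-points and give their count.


Affine F_7-points: {(1, 2), (1, 6), (3, 3), (3, 6), (5, 1), (5, 2), (6, 3), (6, 4)}; count = 8.

For each of the 49 pairs (x, y) ∈ F_7², evaluate f(x, y) mod 7. Record the zeros.
  x = 0: [0↦2, 1↦1, 2↦3, 3↦1, 4↦2, 5↦6, 6↦6]  zeros at y ∈ ∅
  x = 1: [0↦4, 1↦4, 2↦0, 3↦6, 4↦1, 5↦6, 6↦0]  zeros at y ∈ {2, 6}
  x = 2: [0↦3, 1↦4, 2↦1, 3↦1, 4↦4, 5↦3, 6↦5]  zeros at y ∈ ∅
  x = 3: [0↦6, 1↦1, 2↦6, 3↦0, 4↦4, 5↦4, 6↦0]  zeros at y ∈ {3, 6}
  x = 4: [0↦6, 1↦2, 2↦1, 3↦3, 4↦1, 5↦2, 6↦6]  zeros at y ∈ ∅
  x = 5: [0↦3, 1↦0, 2↦0, 3↦3, 4↦2, 5↦4, 6↦2]  zeros at y ∈ {1, 2}
  x = 6: [0↦4, 1↦2, 2↦3, 3↦0, 4↦0, 5↦3, 6↦2]  zeros at y ∈ {3, 4}
Collecting zeros: affine points = {(1, 2), (1, 6), (3, 3), (3, 6), (5, 1), (5, 2), (6, 3), (6, 4)}.
Total count |C(F_7)_aff| = 8.


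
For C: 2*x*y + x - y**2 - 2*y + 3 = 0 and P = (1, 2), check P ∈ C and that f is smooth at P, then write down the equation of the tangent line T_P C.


Tangent line at P: 5*x - 4*y + 3 = 0.

Step 1: f(1, 2) = 0, so P lies on C.
Step 2: partial derivatives
  f_x(x, y) = 2*y + 1, f_y(x, y) = 2*x - 2*y - 2.
  f_x(P) = 5, f_y(P) = -4 (gradient nonzero, so P is smooth).
Step 3: tangent line at P: 5·(x − 1) + -4·(y − 2) = 0.
Expanding: 5*x - 4*y + 3 = 0.


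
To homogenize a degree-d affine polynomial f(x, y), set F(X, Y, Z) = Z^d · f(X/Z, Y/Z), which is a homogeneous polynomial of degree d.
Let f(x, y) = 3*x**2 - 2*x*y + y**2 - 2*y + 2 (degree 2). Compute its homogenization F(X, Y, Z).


F(X, Y, Z) = 3*X**2 - 2*X*Y + Y**2 - 2*Y*Z + 2*Z**2

deg(f) = 2.
Substitute x = X/Z, y = Y/Z into f, then multiply by Z^2.
  monomial 3·x^2·y^0 ↦ 3·X^2·Y^0·Z^0.
  monomial -2·x^1·y^1 ↦ -2·X^1·Y^1·Z^0.
  monomial 1·x^0·y^2 ↦ 1·X^0·Y^2·Z^0.
  monomial -2·x^0·y^1 ↦ -2·X^0·Y^1·Z^1.
  monomial 2·x^0·y^0 ↦ 2·X^0·Y^0·Z^2.
Collecting: F(X, Y, Z) = 3*X**2 - 2*X*Y + Y**2 - 2*Y*Z + 2*Z**2.


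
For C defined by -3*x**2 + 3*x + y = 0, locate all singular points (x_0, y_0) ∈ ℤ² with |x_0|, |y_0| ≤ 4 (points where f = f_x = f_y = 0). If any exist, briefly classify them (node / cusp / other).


No singular points in the scanned grid; C is smooth there.

Compute partial derivatives:
  f_x = 3 - 6*x.
  f_y = 1.
f_y = 1 is a nonzero constant, so f_y never vanishes: no point (x, y) can satisfy f = f_x = f_y = 0. In particular no (x, y) ∈ {−4, ..., 4}² is singular; the curve is smooth.


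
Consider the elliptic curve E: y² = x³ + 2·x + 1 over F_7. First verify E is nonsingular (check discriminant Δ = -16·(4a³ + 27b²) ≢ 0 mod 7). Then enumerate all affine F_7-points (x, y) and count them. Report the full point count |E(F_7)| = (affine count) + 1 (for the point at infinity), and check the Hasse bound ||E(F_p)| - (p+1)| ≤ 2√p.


Affine points = {(0, 1), (0, 6), (1, 2), (1, 5)}; affine count = 4; |E(F_7)| = 5.

Discriminant check: Δ ∝ 4a³ + 27b² = 4·2³ + 27·1² = 4·8 + 27·1 ≡ 3 (mod 7). Nonzero ⇒ E is nonsingular.
For each x ∈ F_7, compute rhs = x³ + 2·x + 1 mod 7, then count y ∈ F_7 with y² ≡ rhs.
  x = 0: rhs = 1, matching y values: 1, 6 (2 points).
  x = 1: rhs = 4, matching y values: 2, 5 (2 points).
  x = 2: rhs = 6, matching y values: none (0 points).
  x = 3: rhs = 6, matching y values: none (0 points).
  x = 4: rhs = 3, matching y values: none (0 points).
  x = 5: rhs = 3, matching y values: none (0 points).
  x = 6: rhs = 5, matching y values: none (0 points).
Total affine count: 4.
Full point count |E(F_7)| = 4 + 1 = 5.
Hasse bound: |5 − (7+1)| = |-3| = 3 ≤ 2√7 ≈ 5.2915 ✓.


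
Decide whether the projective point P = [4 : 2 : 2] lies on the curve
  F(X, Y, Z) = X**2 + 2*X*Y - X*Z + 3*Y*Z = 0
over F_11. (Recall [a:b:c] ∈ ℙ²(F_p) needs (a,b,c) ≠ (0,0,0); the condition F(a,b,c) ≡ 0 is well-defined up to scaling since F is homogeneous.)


F(4,2,2) ≡ 3 (mod 11); P is NOT on the curve.

Evaluate F(4, 2, 2) term-by-term (mod 11).
  X**2 ↦ 1·16·1·1 = 16
  2*X*Y ↦ 2·4·2·1 = 16
  -X*Z ↦ -1·4·1·2 = -8
  3*Y*Z ↦ 3·1·2·2 = 12
Sum: F(4, 2, 2) = (16) + (16) + (-8) + (12) = 36.
Reducing mod 11: 36 ≡ 3 (mod 11).
Since F(a, b, c) ≡ 3 ≠ 0 (mod 11), P does NOT lie on the curve.


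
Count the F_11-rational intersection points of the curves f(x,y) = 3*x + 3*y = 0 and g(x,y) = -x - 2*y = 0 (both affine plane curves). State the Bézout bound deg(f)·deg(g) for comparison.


Common zeros: {(0, 0)}; count = 1; Bézout bound = 1.

deg(f) = 1, deg(g) = 1, so Bézout bound = 1.
Scan x ∈ F_11. For each x, list the y ∈ F_11 with f(x, y) ≡ 0 and those with g(x, y) ≡ 0 (mod 11); the common zeros in that column are the intersection.
  x = 0: f ≡ 0 at y ∈ {0}; g ≡ 0 at y ∈ {0}; common: {0}.
  x = 1: f ≡ 0 at y ∈ {10}; g ≡ 0 at y ∈ {5}; common: ∅.
  x = 2: f ≡ 0 at y ∈ {9}; g ≡ 0 at y ∈ {10}; common: ∅.
  x = 3: f ≡ 0 at y ∈ {8}; g ≡ 0 at y ∈ {4}; common: ∅.
  x = 4: f ≡ 0 at y ∈ {7}; g ≡ 0 at y ∈ {9}; common: ∅.
  x = 5: f ≡ 0 at y ∈ {6}; g ≡ 0 at y ∈ {3}; common: ∅.
  x = 6: f ≡ 0 at y ∈ {5}; g ≡ 0 at y ∈ {8}; common: ∅.
  x = 7: f ≡ 0 at y ∈ {4}; g ≡ 0 at y ∈ {2}; common: ∅.
  x = 8: f ≡ 0 at y ∈ {3}; g ≡ 0 at y ∈ {7}; common: ∅.
  x = 9: f ≡ 0 at y ∈ {2}; g ≡ 0 at y ∈ {1}; common: ∅.
  x = 10: f ≡ 0 at y ∈ {1}; g ≡ 0 at y ∈ {6}; common: ∅.
Collecting: common zeros = {(0, 0)}, so the count is 1.
Comparison with the Bézout bound: 1 ≤ 1 = deg(f)·deg(g), as expected for curves with no common component (the bound is attained).


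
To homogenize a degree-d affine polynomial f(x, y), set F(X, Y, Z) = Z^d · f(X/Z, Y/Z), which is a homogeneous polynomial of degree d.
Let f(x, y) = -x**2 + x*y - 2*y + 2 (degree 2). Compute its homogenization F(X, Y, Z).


F(X, Y, Z) = -X**2 + X*Y - 2*Y*Z + 2*Z**2

deg(f) = 2.
Substitute x = X/Z, y = Y/Z into f, then multiply by Z^2.
  monomial -1·x^2·y^0 ↦ -1·X^2·Y^0·Z^0.
  monomial 1·x^1·y^1 ↦ 1·X^1·Y^1·Z^0.
  monomial -2·x^0·y^1 ↦ -2·X^0·Y^1·Z^1.
  monomial 2·x^0·y^0 ↦ 2·X^0·Y^0·Z^2.
Collecting: F(X, Y, Z) = -X**2 + X*Y - 2*Y*Z + 2*Z**2.


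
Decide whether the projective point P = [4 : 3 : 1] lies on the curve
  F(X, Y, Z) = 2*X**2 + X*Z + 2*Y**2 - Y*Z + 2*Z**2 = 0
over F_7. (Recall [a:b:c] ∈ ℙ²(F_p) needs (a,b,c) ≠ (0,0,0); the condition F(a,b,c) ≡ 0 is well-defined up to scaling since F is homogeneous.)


F(4,3,1) ≡ 4 (mod 7); P is NOT on the curve.

Evaluate F(4, 3, 1) term-by-term (mod 7).
  2*X**2 ↦ 2·16·1·1 = 32
  X*Z ↦ 1·4·1·1 = 4
  2*Y**2 ↦ 2·1·9·1 = 18
  -Y*Z ↦ -1·1·3·1 = -3
  2*Z**2 ↦ 2·1·1·1 = 2
Sum: F(4, 3, 1) = (32) + (4) + (18) + (-3) + (2) = 53.
Reducing mod 7: 53 ≡ 4 (mod 7).
Since F(a, b, c) ≡ 4 ≠ 0 (mod 7), P does NOT lie on the curve.


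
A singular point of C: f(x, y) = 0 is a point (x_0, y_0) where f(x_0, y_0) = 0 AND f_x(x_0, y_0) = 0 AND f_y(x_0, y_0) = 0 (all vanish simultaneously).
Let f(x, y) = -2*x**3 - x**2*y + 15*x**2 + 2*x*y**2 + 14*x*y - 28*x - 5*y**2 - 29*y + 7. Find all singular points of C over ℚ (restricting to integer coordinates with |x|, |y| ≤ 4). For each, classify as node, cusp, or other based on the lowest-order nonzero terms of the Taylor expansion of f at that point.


Singular points: {(3, -2)}; classification: node.

Compute partial derivatives:
  f_x = -6*x**2 - 2*x*y + 30*x + 2*y**2 + 14*y - 28.
  f_y = -x**2 + 4*x*y + 14*x - 10*y - 29.
Scan x_0 ∈ {−4, ..., 4}. For each x_0, f_y(x_0, y) is a polynomial in y; find its integer roots y ∈ {−4, ..., 4}, then test f_x and f at those candidates.
  x = -4: f_y(-4, y) = -26*y - 101; no integer root y with |y| ≤ 4.
  x = -3: f_y(-3, y) = -22*y - 80; no integer root y with |y| ≤ 4.
  x = -2: f_y(-2, y) = -18*y - 61; no integer root y with |y| ≤ 4.
  x = -1: f_y(-1, y) = -14*y - 44; no integer root y with |y| ≤ 4.
  x = 0: f_y(0, y) = -10*y - 29; no integer root y with |y| ≤ 4.
  x = 1: f_y(1, y) = -6*y - 16; no integer root y with |y| ≤ 4.
  x = 2: f_y(2, y) = -2*y - 5; no integer root y with |y| ≤ 4.
  x = 3: f_y(3, y) = 2*y + 4; vanishes at y ∈ {-2}. (3, -2): f_x = 0, f = 0 — SINGULAR.
  x = 4: f_y(4, y) = 6*y + 11; no integer root y with |y| ≤ 4.
Only singular point on the grid: (3, -2).
Classify: substitute x = 3 + u, y = -2 + v and expand: f = -2*u**3 - u**2*v - u**2 + 2*u*v**2 + v**2.
No constant or linear terms (consistent with a singular point). Quadratic part: -u**2 + v**2. Cubic part: -2*u**3 - u**2*v + 2*u*v**2.
The quadratic part v**2 - u**2 = (v − u)(v + u) splits into two distinct linear factors, so there are two distinct tangent lines y − -2 = ±(x − 3) — this is a node (ordinary double point).
Classification: node.


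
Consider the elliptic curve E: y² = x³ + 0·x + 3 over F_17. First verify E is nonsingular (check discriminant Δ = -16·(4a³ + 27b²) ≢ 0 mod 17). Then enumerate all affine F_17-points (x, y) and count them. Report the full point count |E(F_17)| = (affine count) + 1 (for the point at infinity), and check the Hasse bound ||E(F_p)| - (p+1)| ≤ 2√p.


Affine points = {(1, 2), (1, 15), (3, 8), (3, 9), (4, 4), (4, 13), (5, 3), (5, 14), (6, 7), (6, 10), (9, 1), (9, 16), (10, 0), (11, 5), (11, 12), (16, 6), (16, 11)}; affine count = 17; |E(F_17)| = 18.

Discriminant check: Δ ∝ 4a³ + 27b² = 4·0³ + 27·3² = 4·0 + 27·9 ≡ 5 (mod 17). Nonzero ⇒ E is nonsingular.
For each x ∈ F_17, compute rhs = x³ + 0·x + 3 mod 17, then count y ∈ F_17 with y² ≡ rhs.
  x = 0: rhs = 3, matching y values: none (0 points).
  x = 1: rhs = 4, matching y values: 2, 15 (2 points).
  x = 2: rhs = 11, matching y values: none (0 points).
  x = 3: rhs = 13, matching y values: 8, 9 (2 points).
  x = 4: rhs = 16, matching y values: 4, 13 (2 points).
  x = 5: rhs = 9, matching y values: 3, 14 (2 points).
  x = 6: rhs = 15, matching y values: 7, 10 (2 points).
  x = 7: rhs = 6, matching y values: none (0 points).
  x = 8: rhs = 5, matching y values: none (0 points).
  x = 9: rhs = 1, matching y values: 1, 16 (2 points).
  x = 10: rhs = 0, matching y values: 0 (1 points).
  x = 11: rhs = 8, matching y values: 5, 12 (2 points).
  x = 12: rhs = 14, matching y values: none (0 points).
  x = 13: rhs = 7, matching y values: none (0 points).
  x = 14: rhs = 10, matching y values: none (0 points).
  x = 15: rhs = 12, matching y values: none (0 points).
  x = 16: rhs = 2, matching y values: 6, 11 (2 points).
Total affine count: 17.
Full point count |E(F_17)| = 17 + 1 = 18.
Hasse bound: |18 − (17+1)| = |0| = 0 ≤ 2√17 ≈ 8.2462 ✓.


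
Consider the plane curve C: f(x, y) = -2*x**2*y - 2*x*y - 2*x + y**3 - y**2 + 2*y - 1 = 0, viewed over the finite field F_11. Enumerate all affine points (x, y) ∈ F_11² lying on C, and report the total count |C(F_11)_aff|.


Affine F_11-points: {(0, 4), (1, 6), (1, 8), (1, 9), (2, 8), (3, 3), (4, 5), (4, 9), (5, 0), (7, 2), (7, 4), (7, 6), (8, 2), (8, 5)}; count = 14.

For each of the 121 pairs (x, y) ∈ F_11², evaluate f(x, y) mod 11. Record the zeros.
  x = 0: [0↦10, 1↦1, 2↦7, 3↦1, 4↦0, 5↦10, 6↦4, 7↦10, 8↦1, 9↦5, 10↦6]  zeros at y ∈ {4}
  x = 1: [0↦8, 1↦6, 2↦8, 3↦9, 4↦4, 5↦10, 6↦0, 7↦2, 8↦0, 9↦0, 10↦8]  zeros at y ∈ {6, 8, 9}
  x = 2: [0↦6, 1↦7, 2↦1, 3↦5, 4↦3, 5↦1, 6↦5, 7↦10, 8↦0, 9↦3, 10↦3]  zeros at y ∈ {8}
  x = 3: [0↦4, 1↦4, 2↦8, 3↦0, 4↦8, 5↦5, 6↦8, 7↦1, 8↦1, 9↦3, 10↦2]  zeros at y ∈ {3}
  x = 4: [0↦2, 1↦8, 2↦7, 3↦5, 4↦8, 5↦0, 6↦9, 7↦8, 8↦3, 9↦0, 10↦5]  zeros at y ∈ {5, 9}
  x = 5: [0↦0, 1↦8, 2↦9, 3↦9, 4↦3, 5↦8, 6↦8, 7↦9, 8↦6, 9↦5, 10↦1]  zeros at y ∈ {0}
  x = 6: [0↦9, 1↦4, 2↦3, 3↦1, 4↦4, 5↦7, 6↦5, 7↦4, 8↦10, 9↦7, 10↦1]  zeros at y ∈ ∅
  x = 7: [0↦7, 1↦7, 2↦0, 3↦3, 4↦0, 5↦8, 6↦0, 7↦4, 8↦4, 9↦6, 10↦5]  zeros at y ∈ {2, 4, 6}
  x = 8: [0↦5, 1↦6, 2↦0, 3↦4, 4↦2, 5↦0, 6↦4, 7↦9, 8↦10, 9↦2, 10↦2]  zeros at y ∈ {2, 5}
  x = 9: [0↦3, 1↦1, 2↦3, 3↦4, 4↦10, 5↦5, 6↦6, 7↦8, 8↦6, 9↦6, 10↦3]  zeros at y ∈ ∅
  x = 10: [0↦1, 1↦3, 2↦9, 3↦3, 4↦2, 5↦1, 6↦6, 7↦1, 8↦3, 9↦7, 10↦8]  zeros at y ∈ ∅
Collecting zeros: affine points = {(0, 4), (1, 6), (1, 8), (1, 9), (2, 8), (3, 3), (4, 5), (4, 9), (5, 0), (7, 2), (7, 4), (7, 6), (8, 2), (8, 5)}.
Total count |C(F_11)_aff| = 14.


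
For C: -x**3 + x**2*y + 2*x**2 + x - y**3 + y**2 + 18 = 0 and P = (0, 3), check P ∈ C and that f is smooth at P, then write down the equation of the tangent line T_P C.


Tangent line at P: x - 21*y + 63 = 0.

Step 1: f(0, 3) = 0, so P lies on C.
Step 2: partial derivatives
  f_x(x, y) = -3*x**2 + 2*x*y + 4*x + 1, f_y(x, y) = x**2 - 3*y**2 + 2*y.
  f_x(P) = 1, f_y(P) = -21 (gradient nonzero, so P is smooth).
Step 3: tangent line at P: 1·(x − 0) + -21·(y − 3) = 0.
Expanding: x - 21*y + 63 = 0.


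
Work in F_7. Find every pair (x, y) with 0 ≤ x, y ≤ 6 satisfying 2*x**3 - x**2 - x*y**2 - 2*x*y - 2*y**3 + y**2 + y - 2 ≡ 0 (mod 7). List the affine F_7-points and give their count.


Affine F_7-points: {(0, 6), (1, 4), (2, 5), (2, 6), (4, 1), (6, 2)}; count = 6.

For each of the 49 pairs (x, y) ∈ F_7², evaluate f(x, y) mod 7. Record the zeros.
  x = 0: [0↦5, 1↦5, 2↦2, 3↦5, 4↦2, 5↦2, 6↦0]  zeros at y ∈ {6}
  x = 1: [0↦6, 1↦3, 2↦2, 3↦5, 4↦0, 5↦3, 6↦2]  zeros at y ∈ {4}
  x = 2: [0↦3, 1↦4, 2↦5, 3↦1, 4↦1, 5↦0, 6↦0]  zeros at y ∈ {5, 6}
  x = 3: [0↦1, 1↦6, 2↦2, 3↦5, 4↦3, 5↦5, 6↦6]  zeros at y ∈ ∅
  x = 4: [0↦5, 1↦0, 2↦5, 3↦1, 4↦4, 5↦2, 6↦4]  zeros at y ∈ {1}
  x = 5: [0↦6, 1↦5, 2↦5, 3↦1, 4↦2, 5↦3, 6↦6]  zeros at y ∈ ∅
  x = 6: [0↦2, 1↦5, 2↦0, 3↦3, 4↦2, 5↦6, 6↦3]  zeros at y ∈ {2}
Collecting zeros: affine points = {(0, 6), (1, 4), (2, 5), (2, 6), (4, 1), (6, 2)}.
Total count |C(F_7)_aff| = 6.


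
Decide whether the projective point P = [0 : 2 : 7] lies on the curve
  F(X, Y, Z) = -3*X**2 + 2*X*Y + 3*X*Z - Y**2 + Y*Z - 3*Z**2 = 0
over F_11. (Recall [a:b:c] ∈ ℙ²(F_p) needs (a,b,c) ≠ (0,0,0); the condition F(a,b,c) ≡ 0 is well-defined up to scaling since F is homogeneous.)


F(0,2,7) ≡ 6 (mod 11); P is NOT on the curve.

Evaluate F(0, 2, 7) term-by-term (mod 11).
  -3*X**2 ↦ -3·0·1·1 = 0
  2*X*Y ↦ 2·0·2·1 = 0
  3*X*Z ↦ 3·0·1·7 = 0
  -Y**2 ↦ -1·1·4·1 = -4
  Y*Z ↦ 1·1·2·7 = 14
  -3*Z**2 ↦ -3·1·1·49 = -147
Sum: F(0, 2, 7) = (0) + (0) + (0) + (-4) + (14) + (-147) = -137.
Reducing mod 11: -137 ≡ 6 (mod 11).
Since F(a, b, c) ≡ 6 ≠ 0 (mod 11), P does NOT lie on the curve.


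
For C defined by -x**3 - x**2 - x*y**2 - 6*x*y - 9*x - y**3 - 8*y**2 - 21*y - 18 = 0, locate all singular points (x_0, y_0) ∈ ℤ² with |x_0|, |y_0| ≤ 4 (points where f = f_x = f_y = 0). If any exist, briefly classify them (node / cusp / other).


Singular points: {(0, -3)}; classification: node.

Compute partial derivatives:
  f_x = -3*x**2 - 2*x - y**2 - 6*y - 9.
  f_y = -2*x*y - 6*x - 3*y**2 - 16*y - 21.
Scan x_0 ∈ {−4, ..., 4}. For each x_0, f_y(x_0, y) is a polynomial in y; find its integer roots y ∈ {−4, ..., 4}, then test f_x and f at those candidates.
  x = -4: f_y(-4, y) = -3*y**2 - 8*y + 3; vanishes at y ∈ {-3}. (-4, -3): f_x = -40 ≠ 0.
  x = -3: f_y(-3, y) = -3*y**2 - 10*y - 3; vanishes at y ∈ {-3}. (-3, -3): f_x = -21 ≠ 0.
  x = -2: f_y(-2, y) = -3*y**2 - 12*y - 9; vanishes at y ∈ {-3, -1}. (-2, -3): f_x = -8 ≠ 0; (-2, -1): f_x = -12 ≠ 0.
  x = -1: f_y(-1, y) = -3*y**2 - 14*y - 15; vanishes at y ∈ {-3}. (-1, -3): f_x = -1 ≠ 0.
  x = 0: f_y(0, y) = -3*y**2 - 16*y - 21; vanishes at y ∈ {-3}. (0, -3): f_x = 0, f = 0 — SINGULAR.
  x = 1: f_y(1, y) = -3*y**2 - 18*y - 27; vanishes at y ∈ {-3}. (1, -3): f_x = -5 ≠ 0.
  x = 2: f_y(2, y) = -3*y**2 - 20*y - 33; vanishes at y ∈ {-3}. (2, -3): f_x = -16 ≠ 0.
  x = 3: f_y(3, y) = -3*y**2 - 22*y - 39; vanishes at y ∈ {-3}. (3, -3): f_x = -33 ≠ 0.
  x = 4: f_y(4, y) = -3*y**2 - 24*y - 45; vanishes at y ∈ {-3}. (4, -3): f_x = -56 ≠ 0.
Only singular point on the grid: (0, -3).
Classify: substitute x = 0 + u, y = -3 + v and expand: f = -u**3 - u**2 - u*v**2 - v**3 + v**2.
No constant or linear terms (consistent with a singular point). Quadratic part: -u**2 + v**2. Cubic part: -u**3 - u*v**2 - v**3.
The quadratic part v**2 - u**2 = (v − u)(v + u) splits into two distinct linear factors, so there are two distinct tangent lines y − -3 = ±(x − 0) — this is a node (ordinary double point).
Classification: node.


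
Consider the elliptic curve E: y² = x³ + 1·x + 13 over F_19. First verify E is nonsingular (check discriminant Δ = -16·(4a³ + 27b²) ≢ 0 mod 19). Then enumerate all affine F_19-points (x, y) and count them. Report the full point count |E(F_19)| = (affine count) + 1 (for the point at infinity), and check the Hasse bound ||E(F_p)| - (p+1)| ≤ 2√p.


Affine points = {(2, 2), (2, 17), (3, 9), (3, 10), (4, 9), (4, 10), (6, 8), (6, 11), (8, 1), (8, 18), (10, 4), (10, 15), (11, 5), (11, 14), (12, 9), (12, 10), (13, 0), (14, 4), (14, 15), (18, 7), (18, 12)}; affine count = 21; |E(F_19)| = 22.

Discriminant check: Δ ∝ 4a³ + 27b² = 4·1³ + 27·13² = 4·1 + 27·169 ≡ 7 (mod 19). Nonzero ⇒ E is nonsingular.
For each x ∈ F_19, compute rhs = x³ + 1·x + 13 mod 19, then count y ∈ F_19 with y² ≡ rhs.
  x = 0: rhs = 13, matching y values: none (0 points).
  x = 1: rhs = 15, matching y values: none (0 points).
  x = 2: rhs = 4, matching y values: 2, 17 (2 points).
  x = 3: rhs = 5, matching y values: 9, 10 (2 points).
  x = 4: rhs = 5, matching y values: 9, 10 (2 points).
  x = 5: rhs = 10, matching y values: none (0 points).
  x = 6: rhs = 7, matching y values: 8, 11 (2 points).
  x = 7: rhs = 2, matching y values: none (0 points).
  x = 8: rhs = 1, matching y values: 1, 18 (2 points).
  x = 9: rhs = 10, matching y values: none (0 points).
  x = 10: rhs = 16, matching y values: 4, 15 (2 points).
  x = 11: rhs = 6, matching y values: 5, 14 (2 points).
  x = 12: rhs = 5, matching y values: 9, 10 (2 points).
  x = 13: rhs = 0, matching y values: 0 (1 points).
  x = 14: rhs = 16, matching y values: 4, 15 (2 points).
  x = 15: rhs = 2, matching y values: none (0 points).
  x = 16: rhs = 2, matching y values: none (0 points).
  x = 17: rhs = 3, matching y values: none (0 points).
  x = 18: rhs = 11, matching y values: 7, 12 (2 points).
Total affine count: 21.
Full point count |E(F_19)| = 21 + 1 = 22.
Hasse bound: |22 − (19+1)| = |2| = 2 ≤ 2√19 ≈ 8.7178 ✓.


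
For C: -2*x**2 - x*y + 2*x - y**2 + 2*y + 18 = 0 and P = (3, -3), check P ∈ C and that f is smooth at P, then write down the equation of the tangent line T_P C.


Tangent line at P: -7*x + 5*y + 36 = 0.

Step 1: f(3, -3) = 0, so P lies on C.
Step 2: partial derivatives
  f_x(x, y) = -4*x - y + 2, f_y(x, y) = -x - 2*y + 2.
  f_x(P) = -7, f_y(P) = 5 (gradient nonzero, so P is smooth).
Step 3: tangent line at P: -7·(x − 3) + 5·(y − -3) = 0.
Expanding: -7*x + 5*y + 36 = 0.


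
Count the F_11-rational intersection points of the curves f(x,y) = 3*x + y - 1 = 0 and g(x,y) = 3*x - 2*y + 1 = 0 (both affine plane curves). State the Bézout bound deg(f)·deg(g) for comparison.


Common zeros: {(5, 8)}; count = 1; Bézout bound = 1.

deg(f) = 1, deg(g) = 1, so Bézout bound = 1.
Scan x ∈ F_11. For each x, list the y ∈ F_11 with f(x, y) ≡ 0 and those with g(x, y) ≡ 0 (mod 11); the common zeros in that column are the intersection.
  x = 0: f ≡ 0 at y ∈ {1}; g ≡ 0 at y ∈ {6}; common: ∅.
  x = 1: f ≡ 0 at y ∈ {9}; g ≡ 0 at y ∈ {2}; common: ∅.
  x = 2: f ≡ 0 at y ∈ {6}; g ≡ 0 at y ∈ {9}; common: ∅.
  x = 3: f ≡ 0 at y ∈ {3}; g ≡ 0 at y ∈ {5}; common: ∅.
  x = 4: f ≡ 0 at y ∈ {0}; g ≡ 0 at y ∈ {1}; common: ∅.
  x = 5: f ≡ 0 at y ∈ {8}; g ≡ 0 at y ∈ {8}; common: {8}.
  x = 6: f ≡ 0 at y ∈ {5}; g ≡ 0 at y ∈ {4}; common: ∅.
  x = 7: f ≡ 0 at y ∈ {2}; g ≡ 0 at y ∈ {0}; common: ∅.
  x = 8: f ≡ 0 at y ∈ {10}; g ≡ 0 at y ∈ {7}; common: ∅.
  x = 9: f ≡ 0 at y ∈ {7}; g ≡ 0 at y ∈ {3}; common: ∅.
  x = 10: f ≡ 0 at y ∈ {4}; g ≡ 0 at y ∈ {10}; common: ∅.
Collecting: common zeros = {(5, 8)}, so the count is 1.
Comparison with the Bézout bound: 1 ≤ 1 = deg(f)·deg(g), as expected for curves with no common component (the bound is attained).


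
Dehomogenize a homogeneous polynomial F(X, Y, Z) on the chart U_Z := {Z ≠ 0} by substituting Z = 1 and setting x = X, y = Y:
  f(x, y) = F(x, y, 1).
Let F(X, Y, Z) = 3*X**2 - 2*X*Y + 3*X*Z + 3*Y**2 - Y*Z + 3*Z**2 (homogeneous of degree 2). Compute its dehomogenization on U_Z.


f(x, y) = 3*x**2 - 2*x*y + 3*x + 3*y**2 - y + 3

On U_Z we set Z = 1. Each monomial c·X^i·Y^j·Z^k in F becomes c·x^i·y^j·1^k = c·x^i·y^j.
Substituting Z = 1: F(X, Y, 1) = 3*x**2 - 2*x*y + 3*x + 3*y**2 - y + 3.
Note: deg(f) ≤ deg(F) = 2; strict inequality happens when F is divisible by Z (lost terms).


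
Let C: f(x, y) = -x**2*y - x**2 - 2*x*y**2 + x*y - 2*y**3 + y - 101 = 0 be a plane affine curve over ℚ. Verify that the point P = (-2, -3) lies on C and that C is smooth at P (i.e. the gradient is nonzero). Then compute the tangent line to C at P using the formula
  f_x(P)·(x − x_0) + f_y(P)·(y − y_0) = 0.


Tangent line at P: -29*x - 83*y - 307 = 0.

Step 1: f(-2, -3) = 0, so P lies on C.
Step 2: partial derivatives
  f_x(x, y) = -2*x*y - 2*x - 2*y**2 + y, f_y(x, y) = -x**2 - 4*x*y + x - 6*y**2 + 1.
  f_x(P) = -29, f_y(P) = -83 (gradient nonzero, so P is smooth).
Step 3: tangent line at P: -29·(x − -2) + -83·(y − -3) = 0.
Expanding: -29*x - 83*y - 307 = 0.


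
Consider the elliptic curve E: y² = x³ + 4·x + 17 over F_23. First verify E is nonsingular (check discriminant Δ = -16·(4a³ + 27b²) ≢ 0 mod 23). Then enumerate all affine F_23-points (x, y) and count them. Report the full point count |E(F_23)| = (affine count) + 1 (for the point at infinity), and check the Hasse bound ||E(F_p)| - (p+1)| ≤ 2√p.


Affine points = {(5, 1), (5, 22), (6, 2), (6, 21), (8, 3), (8, 20), (9, 0), (11, 9), (11, 14), (13, 9), (13, 14), (15, 5), (15, 18), (19, 11), (19, 12), (20, 1), (20, 22), (21, 1), (21, 22), (22, 9), (22, 14)}; affine count = 21; |E(F_23)| = 22.

Discriminant check: Δ ∝ 4a³ + 27b² = 4·4³ + 27·17² = 4·64 + 27·289 ≡ 9 (mod 23). Nonzero ⇒ E is nonsingular.
For each x ∈ F_23, compute rhs = x³ + 4·x + 17 mod 23, then count y ∈ F_23 with y² ≡ rhs.
  x = 0: rhs = 17, matching y values: none (0 points).
  x = 1: rhs = 22, matching y values: none (0 points).
  x = 2: rhs = 10, matching y values: none (0 points).
  x = 3: rhs = 10, matching y values: none (0 points).
  x = 4: rhs = 5, matching y values: none (0 points).
  x = 5: rhs = 1, matching y values: 1, 22 (2 points).
  x = 6: rhs = 4, matching y values: 2, 21 (2 points).
  x = 7: rhs = 20, matching y values: none (0 points).
  x = 8: rhs = 9, matching y values: 3, 20 (2 points).
  x = 9: rhs = 0, matching y values: 0 (1 points).
  x = 10: rhs = 22, matching y values: none (0 points).
  x = 11: rhs = 12, matching y values: 9, 14 (2 points).
  x = 12: rhs = 22, matching y values: none (0 points).
  x = 13: rhs = 12, matching y values: 9, 14 (2 points).
  x = 14: rhs = 11, matching y values: none (0 points).
  x = 15: rhs = 2, matching y values: 5, 18 (2 points).
  x = 16: rhs = 14, matching y values: none (0 points).
  x = 17: rhs = 7, matching y values: none (0 points).
  x = 18: rhs = 10, matching y values: none (0 points).
  x = 19: rhs = 6, matching y values: 11, 12 (2 points).
  x = 20: rhs = 1, matching y values: 1, 22 (2 points).
  x = 21: rhs = 1, matching y values: 1, 22 (2 points).
  x = 22: rhs = 12, matching y values: 9, 14 (2 points).
Total affine count: 21.
Full point count |E(F_23)| = 21 + 1 = 22.
Hasse bound: |22 − (23+1)| = |-2| = 2 ≤ 2√23 ≈ 9.5917 ✓.
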